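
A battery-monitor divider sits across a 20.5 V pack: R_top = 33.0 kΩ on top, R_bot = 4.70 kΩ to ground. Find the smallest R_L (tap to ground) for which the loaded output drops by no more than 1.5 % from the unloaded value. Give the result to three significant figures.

R_L(min) ≈ 270 kΩ

Output resistance R_th = R_top‖R_bot = (33.0 × 4.70)/37.70 = 4.114 kΩ.
The fractional drop is R_th/(R_th + R_L); requiring this ≤ 0.0150 gives R_L ≥ R_th(1/0.0150 − 1) = 4.114 × 65.67 = 270 kΩ.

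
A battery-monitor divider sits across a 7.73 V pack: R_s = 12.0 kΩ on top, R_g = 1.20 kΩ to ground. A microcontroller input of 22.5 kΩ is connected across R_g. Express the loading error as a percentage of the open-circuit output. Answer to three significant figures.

The divider's output (Thévenin) resistance is R_s‖R_g = 1.091 kΩ.
Fractional drop under load = R_th/(R_th + R_L) = 1.091 / (1.091 + 22.5) = 0.04624.
So the output falls by 4.62 %.

4.62 %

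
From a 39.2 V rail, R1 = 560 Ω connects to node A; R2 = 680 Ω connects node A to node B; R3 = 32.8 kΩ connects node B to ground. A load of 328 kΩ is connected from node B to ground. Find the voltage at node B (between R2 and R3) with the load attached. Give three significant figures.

At node B, R3 is in parallel with the load: R3‖R_L = 29820 Ω.
Below node A the resistance is R2 + (R3‖R_L) = 30500 Ω, so V_A = 39.2 × 30500/31060 = 38.49 V.
Then V_B = V_A × (R3‖R_L)/(R2 + R3‖R_L) = 38.49 × 29820/30500 = 37.6 V.

V ≈ 37.6 V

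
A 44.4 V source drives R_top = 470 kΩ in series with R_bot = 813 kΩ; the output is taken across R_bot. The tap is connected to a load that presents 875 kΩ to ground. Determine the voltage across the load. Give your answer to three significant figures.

The load sits in parallel with R_bot: R_bot‖R_L = (813 × 875) / (813 + 875) = 421.4 kΩ.
V_out = 44.4 × 421.4 / (470 + 421.4) = 44.4 × 421.4/891.4 = 21.0 V.
(Unloaded it would have been 28.1 V.)

V_out ≈ 21.0 V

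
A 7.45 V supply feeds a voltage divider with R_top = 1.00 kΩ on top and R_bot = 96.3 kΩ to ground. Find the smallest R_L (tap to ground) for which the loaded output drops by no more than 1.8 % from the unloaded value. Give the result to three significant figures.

Output resistance R_th = R_top‖R_bot = (1000 × 96300)/97300 = 989.7 Ω.
The fractional drop is R_th/(R_th + R_L); requiring this ≤ 0.0180 gives R_L ≥ R_th(1/0.0180 − 1) = 989.7 × 54.56 = 54.0 kΩ.

R_L(min) ≈ 54.0 kΩ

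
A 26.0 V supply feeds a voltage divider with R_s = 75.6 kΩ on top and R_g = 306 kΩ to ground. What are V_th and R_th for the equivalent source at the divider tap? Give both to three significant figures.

V_th is the open-circuit tap voltage: 26.0 × 306/(75.6 + 306) = 20.8 V.
With the supply zeroed, R_s and R_g appear in parallel from the tap: R_th = R_s‖R_g = (75.6 × 306)/381.6 = 60.6 kΩ.

V_th = 20.8 V, R_th = 60.6 kΩ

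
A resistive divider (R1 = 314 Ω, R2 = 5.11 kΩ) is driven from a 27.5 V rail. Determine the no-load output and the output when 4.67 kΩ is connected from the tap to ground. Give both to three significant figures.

Unloaded: 25.9 V; loaded: 24.4 V

Open-circuit: V = 27.5 × 5110/(314 + 5110) = 25.9 V.
With the load, R2 becomes R2‖R_L = 2440 Ω, so V = 27.5 × 2440/2754 = 24.4 V.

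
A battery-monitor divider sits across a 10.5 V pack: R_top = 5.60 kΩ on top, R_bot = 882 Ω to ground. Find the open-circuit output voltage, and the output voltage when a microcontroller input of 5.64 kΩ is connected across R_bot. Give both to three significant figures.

Unloaded: 1.43 V; loaded: 1.26 V

Open-circuit: V = 10.5 × 882/(5600 + 882) = 1.43 V.
With the load, R_bot becomes R_bot‖R_L = 762.7 Ω, so V = 10.5 × 762.7/6363 = 1.26 V.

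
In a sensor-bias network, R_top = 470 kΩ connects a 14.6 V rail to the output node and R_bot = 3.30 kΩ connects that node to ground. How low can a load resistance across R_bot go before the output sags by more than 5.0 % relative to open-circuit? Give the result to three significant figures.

R_L(min) ≈ 62.3 kΩ

Output resistance R_th = R_top‖R_bot = (470 × 3.30)/473.3 = 3.277 kΩ.
The fractional drop is R_th/(R_th + R_L); requiring this ≤ 0.0500 gives R_L ≥ R_th(1/0.0500 − 1) = 3.277 × 19.00 = 62.3 kΩ.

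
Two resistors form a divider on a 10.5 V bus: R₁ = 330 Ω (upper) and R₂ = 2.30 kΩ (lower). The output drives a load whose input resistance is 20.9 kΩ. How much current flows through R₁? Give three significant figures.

R₂‖R_L = 2072 Ω, so the source sees R₁ + R₂‖R_L = 2402 Ω.
I = 10.5 V / 2402 Ω = 4.37 mA.

I ≈ 4.37 mA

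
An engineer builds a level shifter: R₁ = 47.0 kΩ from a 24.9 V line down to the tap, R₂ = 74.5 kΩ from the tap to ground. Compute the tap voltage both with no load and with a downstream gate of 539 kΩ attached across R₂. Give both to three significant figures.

Open-circuit: V = 24.9 × 74.5/(47.0 + 74.5) = 15.3 V.
With the load, R₂ becomes R₂‖R_L = 65.45 kΩ, so V = 24.9 × 65.45/112.5 = 14.5 V.

Unloaded: 15.3 V; loaded: 14.5 V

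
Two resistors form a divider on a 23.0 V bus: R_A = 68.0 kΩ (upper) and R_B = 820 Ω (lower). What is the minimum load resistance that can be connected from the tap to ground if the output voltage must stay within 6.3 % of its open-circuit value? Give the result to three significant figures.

R_L(min) ≈ 12.1 kΩ

Output resistance R_th = R_A‖R_B = (68000 × 820)/68820 = 810.2 Ω.
The fractional drop is R_th/(R_th + R_L); requiring this ≤ 0.0630 gives R_L ≥ R_th(1/0.0630 − 1) = 810.2 × 14.87 = 12.1 kΩ.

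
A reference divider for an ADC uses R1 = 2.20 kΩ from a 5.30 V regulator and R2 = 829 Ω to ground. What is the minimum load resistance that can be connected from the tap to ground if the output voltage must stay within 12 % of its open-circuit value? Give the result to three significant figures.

Output resistance R_th = R1‖R2 = (2200 × 829)/3029 = 602.1 Ω.
The fractional drop is R_th/(R_th + R_L); requiring this ≤ 0.120 gives R_L ≥ R_th(1/0.120 − 1) = 602.1 × 7.333 = 4.42 kΩ.

R_L(min) ≈ 4.42 kΩ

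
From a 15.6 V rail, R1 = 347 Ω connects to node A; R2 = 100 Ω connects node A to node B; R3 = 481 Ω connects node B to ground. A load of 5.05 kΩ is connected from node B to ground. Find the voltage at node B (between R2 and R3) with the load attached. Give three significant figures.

At node B, R3 is in parallel with the load: R3‖R_L = 439.2 Ω.
Below node A the resistance is R2 + (R3‖R_L) = 539.2 Ω, so V_A = 15.6 × 539.2/886.2 = 9.491 V.
Then V_B = V_A × (R3‖R_L)/(R2 + R3‖R_L) = 9.491 × 439.2/539.2 = 7.73 V.

V ≈ 7.73 V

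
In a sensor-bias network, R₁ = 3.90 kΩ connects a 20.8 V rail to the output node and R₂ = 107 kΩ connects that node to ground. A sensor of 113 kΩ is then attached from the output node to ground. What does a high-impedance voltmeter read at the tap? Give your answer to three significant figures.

The load sits in parallel with R₂: R₂‖R_L = (107 × 113) / (107 + 113) = 54.96 kΩ.
V_out = 20.8 × 54.96 / (3.90 + 54.96) = 20.8 × 54.96/58.86 = 19.4 V.
(Unloaded it would have been 20.1 V.)

V_out ≈ 19.4 V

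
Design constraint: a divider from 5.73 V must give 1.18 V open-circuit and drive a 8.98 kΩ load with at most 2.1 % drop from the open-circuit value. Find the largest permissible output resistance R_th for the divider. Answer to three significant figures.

Loading drop = R_th/(R_th + R_L) ≤ 0.0210, so R_th ≤ R_L · ε/(1−ε) = 8.98 kΩ × 0.0210/0.9790 = 193 Ω.
(Any R1, R2 with R2/(R1+R2) = 0.206 and R1‖R2 ≤ 193 Ω will meet the spec.)

R_th ≤ 193 Ω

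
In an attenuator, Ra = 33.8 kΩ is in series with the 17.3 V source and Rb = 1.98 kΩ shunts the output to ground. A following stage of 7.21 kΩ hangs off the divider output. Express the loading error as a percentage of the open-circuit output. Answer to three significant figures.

20.6 %

Unloaded V = 17.3 × 1.98/35.78 = 0.9574 V.
Loaded: Rb‖R_L = 1.553 kΩ, giving V = 17.3 × 1.553/35.35 = 0.7602 V.
Drop = (0.9574 − 0.7602) / 0.9574 = 20.6 %.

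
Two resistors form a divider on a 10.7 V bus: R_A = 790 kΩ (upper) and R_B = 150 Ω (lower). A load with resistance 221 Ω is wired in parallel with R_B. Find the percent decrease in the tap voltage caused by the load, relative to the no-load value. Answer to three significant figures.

Unloaded V = 10.7 × 150/790200 = 0.002031 V.
Loaded: R_B‖R_L = 89.35 Ω, giving V = 10.7 × 89.35/790100 = 0.001210 V.
Drop = (0.002031 − 0.001210) / 0.002031 = 40.4 %.

40.4 %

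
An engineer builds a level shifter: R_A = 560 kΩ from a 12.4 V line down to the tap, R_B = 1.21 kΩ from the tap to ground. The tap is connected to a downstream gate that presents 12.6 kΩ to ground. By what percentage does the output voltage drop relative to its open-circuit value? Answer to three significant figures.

8.74 %

Unloaded V = 12.4 × 1.21/561.2 = 0.026735 V.
Loaded: R_B‖R_L = 1.104 kΩ, giving V = 12.4 × 1.104/561.1 = 0.024397 V.
Drop = (0.026735 − 0.024397) / 0.026735 = 8.74 %.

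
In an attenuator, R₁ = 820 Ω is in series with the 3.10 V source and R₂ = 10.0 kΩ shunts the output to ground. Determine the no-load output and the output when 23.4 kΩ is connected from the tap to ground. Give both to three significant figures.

Unloaded: 2.87 V; loaded: 2.78 V

Open-circuit: V = 3.10 × 10000/(820 + 10000) = 2.87 V.
With the load, R₂ becomes R₂‖R_L = 7006 Ω, so V = 3.10 × 7006/7826 = 2.78 V.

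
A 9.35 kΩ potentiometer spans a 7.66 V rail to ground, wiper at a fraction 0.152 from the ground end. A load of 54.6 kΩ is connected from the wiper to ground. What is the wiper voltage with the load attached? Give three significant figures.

V ≈ 1.14 V

The wiper splits the pot into (1−α)R = 7.929 kΩ above and αR = 1.421 kΩ below.
Lower section ‖ load = 1.385 kΩ.
V_wiper = 7.66 × 1.385/(7.929 + 1.385) = 1.14 V.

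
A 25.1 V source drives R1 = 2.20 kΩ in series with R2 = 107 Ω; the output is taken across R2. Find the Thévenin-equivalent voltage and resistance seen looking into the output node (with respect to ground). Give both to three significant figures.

V_th is the open-circuit tap voltage: 25.1 × 107/(2200 + 107) = 1.16 V.
With the supply zeroed, R1 and R2 appear in parallel from the tap: R_th = R1‖R2 = (2200 × 107)/2307 = 102 Ω.

V_th = 1.16 V, R_th = 102 Ω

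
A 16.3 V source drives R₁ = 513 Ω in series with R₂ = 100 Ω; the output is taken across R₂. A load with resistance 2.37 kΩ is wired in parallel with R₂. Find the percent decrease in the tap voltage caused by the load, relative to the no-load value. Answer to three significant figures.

The divider's output (Thévenin) resistance is R₁‖R₂ = 83.69 Ω.
Fractional drop under load = R_th/(R_th + R_L) = 83.69 / (83.69 + 2370) = 0.03411.
So the output falls by 3.41 %.

3.41 %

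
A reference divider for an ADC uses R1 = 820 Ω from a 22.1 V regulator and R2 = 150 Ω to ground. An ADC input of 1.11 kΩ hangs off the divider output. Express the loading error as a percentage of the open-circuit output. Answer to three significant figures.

10.3 %

The divider's output (Thévenin) resistance is R1‖R2 = 126.8 Ω.
Fractional drop under load = R_th/(R_th + R_L) = 126.8 / (126.8 + 1110) = 0.1025.
So the output falls by 10.3 %.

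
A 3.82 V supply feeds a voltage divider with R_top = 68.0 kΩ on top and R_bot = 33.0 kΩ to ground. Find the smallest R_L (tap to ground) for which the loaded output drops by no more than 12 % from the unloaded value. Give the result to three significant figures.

Output resistance R_th = R_top‖R_bot = (68.0 × 33.0)/101.0 = 22.22 kΩ.
The fractional drop is R_th/(R_th + R_L); requiring this ≤ 0.120 gives R_L ≥ R_th(1/0.120 − 1) = 22.22 × 7.333 = 163 kΩ.

R_L(min) ≈ 163 kΩ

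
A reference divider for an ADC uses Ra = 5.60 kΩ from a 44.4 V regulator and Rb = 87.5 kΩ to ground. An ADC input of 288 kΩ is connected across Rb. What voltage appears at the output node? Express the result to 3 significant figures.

The load sits in parallel with Rb: Rb‖R_L = (87.5 × 288) / (87.5 + 288) = 67.11 kΩ.
V_out = 44.4 × 67.11 / (5.60 + 67.11) = 44.4 × 67.11/72.71 = 41.0 V.
(Unloaded it would have been 41.7 V.)

V_out ≈ 41.0 V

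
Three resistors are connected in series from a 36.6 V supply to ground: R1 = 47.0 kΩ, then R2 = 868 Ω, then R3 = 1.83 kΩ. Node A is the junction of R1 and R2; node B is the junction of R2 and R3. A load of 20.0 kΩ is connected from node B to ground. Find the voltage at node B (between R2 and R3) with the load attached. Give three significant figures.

At node B, R3 is in parallel with the load: R3‖R_L = 1677 Ω.
Below node A the resistance is R2 + (R3‖R_L) = 2545 Ω, so V_A = 36.6 × 2545/49540 = 1.880 V.
Then V_B = V_A × (R3‖R_L)/(R2 + R3‖R_L) = 1.880 × 1677/2545 = 1.24 V.

V ≈ 1.24 V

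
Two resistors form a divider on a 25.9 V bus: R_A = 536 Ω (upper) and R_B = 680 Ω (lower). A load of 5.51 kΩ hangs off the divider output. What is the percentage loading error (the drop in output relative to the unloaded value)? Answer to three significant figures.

The divider's output (Thévenin) resistance is R_A‖R_B = 299.7 Ω.
Fractional drop under load = R_th/(R_th + R_L) = 299.7 / (299.7 + 5510) = 0.05159.
So the output falls by 5.16 %.

5.16 %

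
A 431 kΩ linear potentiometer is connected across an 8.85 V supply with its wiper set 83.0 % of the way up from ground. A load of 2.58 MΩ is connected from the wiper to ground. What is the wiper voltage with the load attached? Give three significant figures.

The wiper splits the pot into (1−α)R = 73.27 kΩ above and αR = 357.7 kΩ below.
Lower section ‖ load = 314.2 kΩ.
V_wiper = 8.85 × 314.2/(73.27 + 314.2) = 7.18 V.

V ≈ 7.18 V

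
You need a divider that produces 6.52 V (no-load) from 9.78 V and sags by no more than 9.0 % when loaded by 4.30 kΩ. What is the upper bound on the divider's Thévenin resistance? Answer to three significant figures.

R_th ≤ 425 Ω

Loading drop = R_th/(R_th + R_L) ≤ 0.0900, so R_th ≤ R_L · ε/(1−ε) = 4.30 kΩ × 0.0900/0.9100 = 425 Ω.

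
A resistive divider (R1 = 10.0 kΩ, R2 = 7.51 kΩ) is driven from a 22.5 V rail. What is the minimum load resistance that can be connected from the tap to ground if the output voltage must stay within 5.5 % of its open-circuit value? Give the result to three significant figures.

R_L(min) ≈ 73.7 kΩ

Output resistance R_th = R1‖R2 = (10.0 × 7.51)/17.51 = 4.289 kΩ.
The fractional drop is R_th/(R_th + R_L); requiring this ≤ 0.0550 gives R_L ≥ R_th(1/0.0550 − 1) = 4.289 × 17.18 = 73.7 kΩ.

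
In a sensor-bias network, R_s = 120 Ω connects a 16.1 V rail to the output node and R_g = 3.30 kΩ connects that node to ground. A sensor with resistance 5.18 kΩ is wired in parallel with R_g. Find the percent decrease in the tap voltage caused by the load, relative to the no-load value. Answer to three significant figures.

The divider's output (Thévenin) resistance is R_s‖R_g = 115.8 Ω.
Fractional drop under load = R_th/(R_th + R_L) = 115.8 / (115.8 + 5180) = 0.02186.
So the output falls by 2.19 %.

2.19 %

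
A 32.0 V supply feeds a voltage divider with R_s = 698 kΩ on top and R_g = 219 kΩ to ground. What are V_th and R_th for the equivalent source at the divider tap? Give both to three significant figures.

V_th is the open-circuit tap voltage: 32.0 × 219/(698 + 219) = 7.64 V.
With the supply zeroed, R_s and R_g appear in parallel from the tap: R_th = R_s‖R_g = (698 × 219)/917.0 = 167 kΩ.

V_th = 7.64 V, R_th = 167 kΩ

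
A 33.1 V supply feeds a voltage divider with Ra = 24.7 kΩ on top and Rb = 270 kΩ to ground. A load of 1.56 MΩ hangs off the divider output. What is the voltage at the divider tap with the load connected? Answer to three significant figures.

V_out ≈ 29.9 V

The load sits in parallel with Rb: Rb‖R_L = (270 × 1560) / (270 + 1560) = 230.2 kΩ.
V_out = 33.1 × 230.2 / (24.7 + 230.2) = 33.1 × 230.2/254.9 = 29.9 V.
(Unloaded it would have been 30.3 V.)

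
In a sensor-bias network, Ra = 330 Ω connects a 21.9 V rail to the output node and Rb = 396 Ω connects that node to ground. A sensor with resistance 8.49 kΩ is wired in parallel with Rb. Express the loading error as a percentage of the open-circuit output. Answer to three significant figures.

The divider's output (Thévenin) resistance is Ra‖Rb = 180.0 Ω.
Fractional drop under load = R_th/(R_th + R_L) = 180.0 / (180.0 + 8490) = 0.02076.
So the output falls by 2.08 %.

2.08 %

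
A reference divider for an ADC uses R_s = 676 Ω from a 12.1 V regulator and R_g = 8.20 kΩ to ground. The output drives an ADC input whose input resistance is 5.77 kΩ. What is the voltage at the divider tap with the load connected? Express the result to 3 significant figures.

V_out ≈ 10.1 V

The load sits in parallel with R_g: R_g‖R_L = (8200 × 5770) / (8200 + 5770) = 3387 Ω.
V_out = 12.1 × 3387 / (676 + 3387) = 12.1 × 3387/4063 = 10.1 V.
(Unloaded it would have been 11.2 V.)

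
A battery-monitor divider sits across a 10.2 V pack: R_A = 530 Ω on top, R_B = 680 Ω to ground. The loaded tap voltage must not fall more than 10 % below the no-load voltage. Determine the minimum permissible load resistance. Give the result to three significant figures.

Output resistance R_th = R_A‖R_B = (530 × 680)/1210 = 297.9 Ω.
The fractional drop is R_th/(R_th + R_L); requiring this ≤ 0.100 gives R_L ≥ R_th(1/0.100 − 1) = 297.9 × 9.000 = 2.68 kΩ.

R_L(min) ≈ 2.68 kΩ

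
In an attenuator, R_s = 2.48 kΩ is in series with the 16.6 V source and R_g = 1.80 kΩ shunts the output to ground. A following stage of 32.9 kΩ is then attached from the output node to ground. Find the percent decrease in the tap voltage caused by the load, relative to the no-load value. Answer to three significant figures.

3.07 %

The divider's output (Thévenin) resistance is R_s‖R_g = 1.043 kΩ.
Fractional drop under load = R_th/(R_th + R_L) = 1.043 / (1.043 + 32.9) = 0.03073.
So the output falls by 3.07 %.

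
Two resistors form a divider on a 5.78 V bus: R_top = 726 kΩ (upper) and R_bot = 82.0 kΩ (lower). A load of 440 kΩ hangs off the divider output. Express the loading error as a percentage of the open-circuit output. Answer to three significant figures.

Unloaded V = 5.78 × 82.0/808.0 = 0.58658 V.
Loaded: R_bot‖R_L = 69.12 kΩ, giving V = 5.78 × 69.12/795.1 = 0.50245 V.
Drop = (0.58658 − 0.50245) / 0.58658 = 14.3 %.

14.3 %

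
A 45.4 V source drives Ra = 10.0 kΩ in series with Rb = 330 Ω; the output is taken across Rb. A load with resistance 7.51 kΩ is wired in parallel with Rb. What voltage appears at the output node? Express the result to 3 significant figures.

V_out ≈ 1.39 V

The load sits in parallel with Rb: Rb‖R_L = (330 × 7510) / (330 + 7510) = 316.1 Ω.
V_out = 45.4 × 316.1 / (10000 + 316.1) = 45.4 × 316.1/10320 = 1.39 V.
(Unloaded it would have been 1.45 V.)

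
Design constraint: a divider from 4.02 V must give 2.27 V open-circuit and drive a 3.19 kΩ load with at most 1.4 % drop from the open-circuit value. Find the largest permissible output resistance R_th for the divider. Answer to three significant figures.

Loading drop = R_th/(R_th + R_L) ≤ 0.0140, so R_th ≤ R_L · ε/(1−ε) = 3.19 kΩ × 0.0140/0.9860 = 45.3 Ω.

R_th ≤ 45.3 Ω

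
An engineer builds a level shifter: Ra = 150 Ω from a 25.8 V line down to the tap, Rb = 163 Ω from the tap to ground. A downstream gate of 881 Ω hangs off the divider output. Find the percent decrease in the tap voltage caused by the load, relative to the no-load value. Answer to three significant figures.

The divider's output (Thévenin) resistance is Ra‖Rb = 78.12 Ω.
Fractional drop under load = R_th/(R_th + R_L) = 78.12 / (78.12 + 881) = 0.08144.
So the output falls by 8.14 %.

8.14 %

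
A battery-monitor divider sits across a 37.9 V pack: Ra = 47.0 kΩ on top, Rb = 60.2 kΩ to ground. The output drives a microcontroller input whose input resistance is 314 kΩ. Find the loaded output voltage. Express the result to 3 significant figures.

V_out ≈ 19.6 V

The load sits in parallel with Rb: Rb‖R_L = (60.2 × 314) / (60.2 + 314) = 50.52 kΩ.
V_out = 37.9 × 50.52 / (47.0 + 50.52) = 37.9 × 50.52/97.52 = 19.6 V.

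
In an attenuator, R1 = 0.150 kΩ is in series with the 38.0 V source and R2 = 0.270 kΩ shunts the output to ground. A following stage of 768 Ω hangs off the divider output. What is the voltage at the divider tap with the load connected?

V_out ≈ 21.7 V

The load sits in parallel with R2: R2‖R_L = (270 × 768) / (270 + 768) = 199.8 Ω.
V_out = 38.0 × 199.8 / (150 + 199.8) = 38.0 × 199.8/349.8 = 21.7 V.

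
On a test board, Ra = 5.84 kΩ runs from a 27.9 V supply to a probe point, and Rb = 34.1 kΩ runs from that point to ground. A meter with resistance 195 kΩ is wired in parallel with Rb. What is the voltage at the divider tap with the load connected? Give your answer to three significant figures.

V_out ≈ 23.2 V

The load sits in parallel with Rb: Rb‖R_L = (34.1 × 195) / (34.1 + 195) = 29.02 kΩ.
V_out = 27.9 × 29.02 / (5.84 + 29.02) = 27.9 × 29.02/34.86 = 23.2 V.
(Unloaded it would have been 23.8 V.)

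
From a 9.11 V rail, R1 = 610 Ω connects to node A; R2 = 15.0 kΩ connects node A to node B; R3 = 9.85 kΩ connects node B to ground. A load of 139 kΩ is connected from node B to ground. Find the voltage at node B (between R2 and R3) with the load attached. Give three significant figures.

At node B, R3 is in parallel with the load: R3‖R_L = 9198 Ω.
Below node A the resistance is R2 + (R3‖R_L) = 24200 Ω, so V_A = 9.11 × 24200/24810 = 8.886 V.
Then V_B = V_A × (R3‖R_L)/(R2 + R3‖R_L) = 8.886 × 9198/24200 = 3.38 V.

V ≈ 3.38 V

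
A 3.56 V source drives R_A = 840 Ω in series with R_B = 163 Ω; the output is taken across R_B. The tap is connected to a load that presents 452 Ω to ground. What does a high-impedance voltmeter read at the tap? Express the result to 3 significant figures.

The load sits in parallel with R_B: R_B‖R_L = (163 × 452) / (163 + 452) = 119.8 Ω.
V_out = 3.56 × 119.8 / (840 + 119.8) = 3.56 × 119.8/959.8 = 0.444 V.

V_out ≈ 0.444 V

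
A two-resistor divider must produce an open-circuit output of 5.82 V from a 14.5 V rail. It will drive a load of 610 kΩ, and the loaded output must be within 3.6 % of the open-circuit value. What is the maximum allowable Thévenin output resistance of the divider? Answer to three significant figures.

R_th ≤ 22.8 kΩ

Loading drop = R_th/(R_th + R_L) ≤ 0.0360, so R_th ≤ R_L · ε/(1−ε) = 610 kΩ × 0.0360/0.9640 = 22.8 kΩ.
(Any R1, R2 with R2/(R1+R2) = 0.401 and R1‖R2 ≤ 22.8 kΩ will meet the spec.)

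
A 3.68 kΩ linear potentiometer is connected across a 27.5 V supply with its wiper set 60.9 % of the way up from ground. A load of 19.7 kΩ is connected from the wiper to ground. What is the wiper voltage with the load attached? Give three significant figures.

The wiper splits the pot into (1−α)R = 1.439 kΩ above and αR = 2.241 kΩ below.
Lower section ‖ load = 2.012 kΩ.
V_wiper = 27.5 × 2.012/(1.439 + 2.012) = 16.0 V.

V ≈ 16.0 V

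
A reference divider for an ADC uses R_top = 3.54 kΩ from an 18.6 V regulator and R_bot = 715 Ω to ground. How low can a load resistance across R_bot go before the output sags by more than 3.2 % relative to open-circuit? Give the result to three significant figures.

R_L(min) ≈ 18.0 kΩ

Output resistance R_th = R_top‖R_bot = (3540 × 715)/4255 = 594.9 Ω.
The fractional drop is R_th/(R_th + R_L); requiring this ≤ 0.0320 gives R_L ≥ R_th(1/0.0320 − 1) = 594.9 × 30.25 = 18.0 kΩ.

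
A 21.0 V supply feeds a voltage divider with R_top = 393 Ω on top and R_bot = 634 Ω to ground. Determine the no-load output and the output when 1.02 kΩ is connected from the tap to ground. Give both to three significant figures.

Open-circuit: V = 21.0 × 634/(393 + 634) = 13.0 V.
With the load, R_bot becomes R_bot‖R_L = 391.0 Ω, so V = 21.0 × 391.0/784.0 = 10.5 V.

Unloaded: 13.0 V; loaded: 10.5 V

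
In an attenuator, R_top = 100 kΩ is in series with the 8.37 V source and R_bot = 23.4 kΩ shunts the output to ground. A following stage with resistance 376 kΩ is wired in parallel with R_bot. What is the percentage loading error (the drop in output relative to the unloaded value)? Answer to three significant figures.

The divider's output (Thévenin) resistance is R_top‖R_bot = 18.96 kΩ.
Fractional drop under load = R_th/(R_th + R_L) = 18.96 / (18.96 + 376) = 0.04801.
So the output falls by 4.80 %.

4.80 %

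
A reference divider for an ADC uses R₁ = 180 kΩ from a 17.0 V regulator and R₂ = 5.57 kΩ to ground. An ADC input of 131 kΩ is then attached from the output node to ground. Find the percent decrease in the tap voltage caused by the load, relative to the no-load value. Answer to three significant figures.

3.96 %

The divider's output (Thévenin) resistance is R₁‖R₂ = 5.403 kΩ.
Fractional drop under load = R_th/(R_th + R_L) = 5.403 / (5.403 + 131) = 0.03961.
So the output falls by 3.96 %.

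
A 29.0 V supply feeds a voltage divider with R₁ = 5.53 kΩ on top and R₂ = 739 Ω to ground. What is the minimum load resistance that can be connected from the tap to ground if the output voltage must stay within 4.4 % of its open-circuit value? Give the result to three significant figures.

R_L(min) ≈ 14.2 kΩ

Output resistance R_th = R₁‖R₂ = (5530 × 739)/6269 = 651.9 Ω.
The fractional drop is R_th/(R_th + R_L); requiring this ≤ 0.0440 gives R_L ≥ R_th(1/0.0440 − 1) = 651.9 × 21.73 = 14.2 kΩ.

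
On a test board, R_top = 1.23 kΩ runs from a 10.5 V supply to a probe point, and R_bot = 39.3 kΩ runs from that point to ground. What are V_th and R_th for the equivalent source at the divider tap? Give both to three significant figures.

V_th is the open-circuit tap voltage: 10.5 × 39.3/(1.23 + 39.3) = 10.2 V.
With the supply zeroed, R_top and R_bot appear in parallel from the tap: R_th = R_top‖R_bot = (1.23 × 39.3)/40.53 = 1.19 kΩ.

V_th = 10.2 V, R_th = 1.19 kΩ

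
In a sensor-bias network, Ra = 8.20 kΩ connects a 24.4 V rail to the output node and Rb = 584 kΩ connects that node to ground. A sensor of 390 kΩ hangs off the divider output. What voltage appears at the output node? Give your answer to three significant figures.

The load sits in parallel with Rb: Rb‖R_L = (584 × 390) / (584 + 390) = 233.8 kΩ.
V_out = 24.4 × 233.8 / (8.20 + 233.8) = 24.4 × 233.8/242.0 = 23.6 V.

V_out ≈ 23.6 V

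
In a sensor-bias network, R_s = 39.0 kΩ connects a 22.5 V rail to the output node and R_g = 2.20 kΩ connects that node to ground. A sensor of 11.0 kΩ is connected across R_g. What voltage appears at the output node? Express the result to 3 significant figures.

V_out ≈ 1.01 V

The load sits in parallel with R_g: R_g‖R_L = (2.20 × 11.0) / (2.20 + 11.0) = 1.833 kΩ.
V_out = 22.5 × 1.833 / (39.0 + 1.833) = 22.5 × 1.833/40.83 = 1.01 V.
(Unloaded it would have been 1.20 V.)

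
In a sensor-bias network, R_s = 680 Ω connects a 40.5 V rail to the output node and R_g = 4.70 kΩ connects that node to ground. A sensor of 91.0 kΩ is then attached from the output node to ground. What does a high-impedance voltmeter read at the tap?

The load sits in parallel with R_g: R_g‖R_L = (4700 × 91000) / (4700 + 91000) = 4469 Ω.
V_out = 40.5 × 4469 / (680 + 4469) = 40.5 × 4469/5149 = 35.2 V.

V_out ≈ 35.2 V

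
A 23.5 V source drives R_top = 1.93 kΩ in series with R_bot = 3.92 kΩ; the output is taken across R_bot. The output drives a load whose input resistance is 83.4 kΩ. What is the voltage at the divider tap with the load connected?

The load sits in parallel with R_bot: R_bot‖R_L = (3.92 × 83.4) / (3.92 + 83.4) = 3.744 kΩ.
V_out = 23.5 × 3.744 / (1.93 + 3.744) = 23.5 × 3.744/5.674 = 15.5 V.

V_out ≈ 15.5 V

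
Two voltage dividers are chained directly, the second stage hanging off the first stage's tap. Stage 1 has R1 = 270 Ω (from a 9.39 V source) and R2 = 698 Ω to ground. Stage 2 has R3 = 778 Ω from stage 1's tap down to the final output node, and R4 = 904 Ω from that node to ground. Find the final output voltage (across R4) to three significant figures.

Stage 2 presents R3+R4 = 1682 Ω as a load on stage 1's tap.
Stage 1's lower leg becomes R2‖(R3+R4) = 493.3 Ω, so V_mid = 9.39 × 493.3/763.3 = 6.068 V.
Stage 2 is itself unloaded: V_out = V_mid × R4/(R3+R4) = 6.068 × 904/1682 = 3.26 V.

V_out ≈ 3.26 V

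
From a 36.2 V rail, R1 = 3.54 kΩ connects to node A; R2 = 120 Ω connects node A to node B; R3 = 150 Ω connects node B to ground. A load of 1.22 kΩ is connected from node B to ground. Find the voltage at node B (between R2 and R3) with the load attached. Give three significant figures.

V ≈ 1.27 V

At node B, R3 is in parallel with the load: R3‖R_L = 133.6 Ω.
Below node A the resistance is R2 + (R3‖R_L) = 253.6 Ω, so V_A = 36.2 × 253.6/3794 = 2.420 V.
Then V_B = V_A × (R3‖R_L)/(R2 + R3‖R_L) = 2.420 × 133.6/253.6 = 1.27 V.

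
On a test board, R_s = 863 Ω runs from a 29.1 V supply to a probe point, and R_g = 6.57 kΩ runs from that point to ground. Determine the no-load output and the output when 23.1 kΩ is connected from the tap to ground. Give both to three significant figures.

Open-circuit: V = 29.1 × 6570/(863 + 6570) = 25.7 V.
With the load, R_g becomes R_g‖R_L = 5115 Ω, so V = 29.1 × 5115/5978 = 24.9 V.

Unloaded: 25.7 V; loaded: 24.9 V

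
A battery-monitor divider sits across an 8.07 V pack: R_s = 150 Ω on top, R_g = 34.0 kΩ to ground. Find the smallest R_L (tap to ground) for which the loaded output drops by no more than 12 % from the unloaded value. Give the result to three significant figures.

Output resistance R_th = R_s‖R_g = (150 × 34000)/34150 = 149.3 Ω.
The fractional drop is R_th/(R_th + R_L); requiring this ≤ 0.120 gives R_L ≥ R_th(1/0.120 − 1) = 149.3 × 7.333 = 1.10 kΩ.

R_L(min) ≈ 1.10 kΩ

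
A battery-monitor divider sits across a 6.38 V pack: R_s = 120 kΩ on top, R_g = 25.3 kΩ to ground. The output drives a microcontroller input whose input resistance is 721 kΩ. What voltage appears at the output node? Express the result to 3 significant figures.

V_out ≈ 1.08 V

The load sits in parallel with R_g: R_g‖R_L = (25.3 × 721) / (25.3 + 721) = 24.44 kΩ.
V_out = 6.38 × 24.44 / (120 + 24.44) = 6.38 × 24.44/144.4 = 1.08 V.
(Unloaded it would have been 1.11 V.)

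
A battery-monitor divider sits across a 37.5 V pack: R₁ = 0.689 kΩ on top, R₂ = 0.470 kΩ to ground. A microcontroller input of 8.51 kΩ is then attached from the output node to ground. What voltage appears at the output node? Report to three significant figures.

V_out ≈ 14.7 V

The load sits in parallel with R₂: R₂‖R_L = (470 × 8510) / (470 + 8510) = 445.4 Ω.
V_out = 37.5 × 445.4 / (689 + 445.4) = 37.5 × 445.4/1134 = 14.7 V.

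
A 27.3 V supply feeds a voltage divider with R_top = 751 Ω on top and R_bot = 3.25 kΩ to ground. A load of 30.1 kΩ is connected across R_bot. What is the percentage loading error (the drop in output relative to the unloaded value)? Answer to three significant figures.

1.99 %

The divider's output (Thévenin) resistance is R_top‖R_bot = 610.0 Ω.
Fractional drop under load = R_th/(R_th + R_L) = 610.0 / (610.0 + 30100) = 0.01986.
So the output falls by 1.99 %.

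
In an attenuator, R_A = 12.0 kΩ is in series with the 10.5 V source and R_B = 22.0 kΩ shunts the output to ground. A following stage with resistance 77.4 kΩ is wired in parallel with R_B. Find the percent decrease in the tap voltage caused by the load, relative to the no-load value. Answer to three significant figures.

The divider's output (Thévenin) resistance is R_A‖R_B = 7.765 kΩ.
Fractional drop under load = R_th/(R_th + R_L) = 7.765 / (7.765 + 77.4) = 0.09117.
So the output falls by 9.12 %.

9.12 %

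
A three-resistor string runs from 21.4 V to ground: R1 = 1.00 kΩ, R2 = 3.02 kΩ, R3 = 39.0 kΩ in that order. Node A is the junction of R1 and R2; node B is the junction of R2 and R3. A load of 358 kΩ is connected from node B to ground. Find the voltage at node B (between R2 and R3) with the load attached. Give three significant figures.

At node B, R3 is in parallel with the load: R3‖R_L = 35.17 kΩ.
Below node A the resistance is R2 + (R3‖R_L) = 38.19 kΩ, so V_A = 21.4 × 38.19/39.19 = 20.85 V.
Then V_B = V_A × (R3‖R_L)/(R2 + R3‖R_L) = 20.85 × 35.17/38.19 = 19.2 V.

V ≈ 19.2 V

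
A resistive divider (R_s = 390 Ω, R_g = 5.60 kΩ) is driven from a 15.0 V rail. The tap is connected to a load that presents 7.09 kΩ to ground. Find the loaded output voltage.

V_out ≈ 13.3 V

The load sits in parallel with R_g: R_g‖R_L = (5600 × 7090) / (5600 + 7090) = 3129 Ω.
V_out = 15.0 × 3129 / (390 + 3129) = 15.0 × 3129/3519 = 13.3 V.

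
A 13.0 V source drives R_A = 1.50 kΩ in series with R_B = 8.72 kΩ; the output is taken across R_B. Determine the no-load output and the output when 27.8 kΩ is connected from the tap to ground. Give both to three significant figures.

Open-circuit: V = 13.0 × 8.72/(1.50 + 8.72) = 11.1 V.
With the load, R_B becomes R_B‖R_L = 6.638 kΩ, so V = 13.0 × 6.638/8.138 = 10.6 V.

Unloaded: 11.1 V; loaded: 10.6 V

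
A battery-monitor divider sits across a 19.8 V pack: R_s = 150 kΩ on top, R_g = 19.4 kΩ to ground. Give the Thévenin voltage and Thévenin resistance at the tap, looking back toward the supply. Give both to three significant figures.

V_th is the open-circuit tap voltage: 19.8 × 19.4/(150 + 19.4) = 2.27 V.
With the supply zeroed, R_s and R_g appear in parallel from the tap: R_th = R_s‖R_g = (150 × 19.4)/169.4 = 17.2 kΩ.

V_th = 2.27 V, R_th = 17.2 kΩ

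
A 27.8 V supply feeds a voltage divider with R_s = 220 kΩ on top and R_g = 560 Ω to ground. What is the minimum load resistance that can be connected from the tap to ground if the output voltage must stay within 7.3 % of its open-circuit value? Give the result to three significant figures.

R_L(min) ≈ 7.09 kΩ

Output resistance R_th = R_s‖R_g = (220000 × 560)/220600 = 558.6 Ω.
The fractional drop is R_th/(R_th + R_L); requiring this ≤ 0.0730 gives R_L ≥ R_th(1/0.0730 − 1) = 558.6 × 12.70 = 7.09 kΩ.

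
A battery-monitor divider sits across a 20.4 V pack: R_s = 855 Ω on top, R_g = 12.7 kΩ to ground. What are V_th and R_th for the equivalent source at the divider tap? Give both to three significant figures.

V_th = 19.1 V, R_th = 801 Ω

V_th is the open-circuit tap voltage: 20.4 × 12700/(855 + 12700) = 19.1 V.
With the supply zeroed, R_s and R_g appear in parallel from the tap: R_th = R_s‖R_g = (855 × 12700)/13560 = 801 Ω.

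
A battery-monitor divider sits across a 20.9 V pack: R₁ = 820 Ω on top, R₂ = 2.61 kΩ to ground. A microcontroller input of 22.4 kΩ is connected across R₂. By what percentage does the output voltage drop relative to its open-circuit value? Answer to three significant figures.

The divider's output (Thévenin) resistance is R₁‖R₂ = 624.0 Ω.
Fractional drop under load = R_th/(R_th + R_L) = 624.0 / (624.0 + 22400) = 0.02710.
So the output falls by 2.71 %.

2.71 %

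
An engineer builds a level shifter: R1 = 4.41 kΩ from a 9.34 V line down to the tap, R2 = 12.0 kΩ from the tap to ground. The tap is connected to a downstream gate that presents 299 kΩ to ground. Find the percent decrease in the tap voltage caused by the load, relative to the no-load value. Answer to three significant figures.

The divider's output (Thévenin) resistance is R1‖R2 = 3.225 kΩ.
Fractional drop under load = R_th/(R_th + R_L) = 3.225 / (3.225 + 299) = 0.01067.
So the output falls by 1.07 %.

1.07 %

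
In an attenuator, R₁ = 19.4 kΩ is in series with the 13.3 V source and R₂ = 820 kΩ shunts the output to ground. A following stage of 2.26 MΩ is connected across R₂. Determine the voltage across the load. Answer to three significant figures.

The load sits in parallel with R₂: R₂‖R_L = (820 × 2260) / (820 + 2260) = 601.7 kΩ.
V_out = 13.3 × 601.7 / (19.4 + 601.7) = 13.3 × 601.7/621.1 = 12.9 V.
(Unloaded it would have been 13.0 V.)

V_out ≈ 12.9 V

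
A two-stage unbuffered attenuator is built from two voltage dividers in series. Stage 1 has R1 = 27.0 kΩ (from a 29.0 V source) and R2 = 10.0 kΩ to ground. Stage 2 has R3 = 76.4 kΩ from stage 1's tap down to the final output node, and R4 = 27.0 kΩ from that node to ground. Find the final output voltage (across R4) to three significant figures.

Stage 2 presents R3+R4 = 103.4 kΩ as a load on stage 1's tap.
Stage 1's lower leg becomes R2‖(R3+R4) = 9.118 kΩ, so V_mid = 29.0 × 9.118/36.12 = 7.321 V.
Stage 2 is itself unloaded: V_out = V_mid × R4/(R3+R4) = 7.321 × 27.0/103.4 = 1.91 V.

V_out ≈ 1.91 V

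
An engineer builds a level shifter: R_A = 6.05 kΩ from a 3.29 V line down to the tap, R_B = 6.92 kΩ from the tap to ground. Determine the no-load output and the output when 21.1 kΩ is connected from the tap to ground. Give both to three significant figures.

Open-circuit: V = 3.29 × 6.92/(6.05 + 6.92) = 1.76 V.
With the load, R_B becomes R_B‖R_L = 5.211 kΩ, so V = 3.29 × 5.211/11.26 = 1.52 V.

Unloaded: 1.76 V; loaded: 1.52 V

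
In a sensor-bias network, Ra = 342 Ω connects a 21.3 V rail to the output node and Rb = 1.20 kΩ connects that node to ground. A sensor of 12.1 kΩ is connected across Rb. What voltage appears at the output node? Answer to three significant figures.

V_out ≈ 16.2 V

The load sits in parallel with Rb: Rb‖R_L = (1200 × 12100) / (1200 + 12100) = 1092 Ω.
V_out = 21.3 × 1092 / (342 + 1092) = 21.3 × 1092/1434 = 16.2 V.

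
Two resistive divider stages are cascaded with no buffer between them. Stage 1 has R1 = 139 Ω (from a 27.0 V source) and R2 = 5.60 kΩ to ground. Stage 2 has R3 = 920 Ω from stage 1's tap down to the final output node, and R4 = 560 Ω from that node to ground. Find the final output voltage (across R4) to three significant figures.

Stage 2 presents R3+R4 = 1480 Ω as a load on stage 1's tap.
Stage 1's lower leg becomes R2‖(R3+R4) = 1171 Ω, so V_mid = 27.0 × 1171/1310 = 24.13 V.
Stage 2 is itself unloaded: V_out = V_mid × R4/(R3+R4) = 24.13 × 560/1480 = 9.13 V.

V_out ≈ 9.13 V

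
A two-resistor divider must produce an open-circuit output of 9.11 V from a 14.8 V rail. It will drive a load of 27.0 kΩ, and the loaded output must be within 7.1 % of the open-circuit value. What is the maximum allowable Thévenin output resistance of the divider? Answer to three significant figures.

Loading drop = R_th/(R_th + R_L) ≤ 0.0710, so R_th ≤ R_L · ε/(1−ε) = 27.0 kΩ × 0.0710/0.9290 = 2.06 kΩ.

R_th ≤ 2.06 kΩ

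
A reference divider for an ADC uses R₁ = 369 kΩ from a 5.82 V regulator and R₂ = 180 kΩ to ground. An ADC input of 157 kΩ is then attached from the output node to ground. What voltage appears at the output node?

V_out ≈ 1.08 V

The load sits in parallel with R₂: R₂‖R_L = (180 × 157) / (180 + 157) = 83.86 kΩ.
V_out = 5.82 × 83.86 / (369 + 83.86) = 5.82 × 83.86/452.9 = 1.08 V.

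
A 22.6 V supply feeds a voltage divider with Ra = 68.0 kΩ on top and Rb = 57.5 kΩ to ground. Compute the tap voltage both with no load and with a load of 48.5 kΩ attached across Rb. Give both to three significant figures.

Open-circuit: V = 22.6 × 57.5/(68.0 + 57.5) = 10.4 V.
With the load, Rb becomes Rb‖R_L = 26.31 kΩ, so V = 22.6 × 26.31/94.31 = 6.30 V.

Unloaded: 10.4 V; loaded: 6.30 V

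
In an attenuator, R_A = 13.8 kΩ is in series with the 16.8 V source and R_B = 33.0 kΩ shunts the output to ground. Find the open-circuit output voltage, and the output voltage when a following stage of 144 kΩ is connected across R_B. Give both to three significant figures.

Unloaded: 11.8 V; loaded: 11.1 V

Open-circuit: V = 16.8 × 33.0/(13.8 + 33.0) = 11.8 V.
With the load, R_B becomes R_B‖R_L = 26.85 kΩ, so V = 16.8 × 26.85/40.65 = 11.1 V.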